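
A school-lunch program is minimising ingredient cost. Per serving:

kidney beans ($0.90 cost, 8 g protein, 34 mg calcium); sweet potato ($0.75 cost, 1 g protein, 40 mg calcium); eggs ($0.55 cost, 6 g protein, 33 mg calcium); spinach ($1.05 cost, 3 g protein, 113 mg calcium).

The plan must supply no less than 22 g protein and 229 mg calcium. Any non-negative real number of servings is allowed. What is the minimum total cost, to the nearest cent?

$2.88

This is a tiny linear program; its minimum lies at a vertex of the feasible set. List the vertices and price them.
kidney beans only: max(22/8, 229/34) = 6.735 servings → $6.06.
sweet potato only: max(22/1, 229/40) = 22 servings → $16.50.
eggs only: max(22/6, 229/33) = 6.939 servings → $3.82.
spinach only: max(22/3, 229/113) = 7.333 servings → $7.70.
kidney beans + sweet potato with both tight: 2.276 servings and 3.79 servings → $4.89.
kidney beans + eggs with both targets exact would need a negative amount; discard.
kidney beans + spinach with both tight: 2.243 servings and 1.352 servings → $3.44.
sweet potato + eggs with both tight: 3.13 servings and 3.145 servings → $4.08.
sweet potato + spinach: intersection lies outside the first quadrant.
eggs + spinach with both tight: 3.107 servings and 1.119 servings → $2.88.
The minimum over all feasible corners is $2.88.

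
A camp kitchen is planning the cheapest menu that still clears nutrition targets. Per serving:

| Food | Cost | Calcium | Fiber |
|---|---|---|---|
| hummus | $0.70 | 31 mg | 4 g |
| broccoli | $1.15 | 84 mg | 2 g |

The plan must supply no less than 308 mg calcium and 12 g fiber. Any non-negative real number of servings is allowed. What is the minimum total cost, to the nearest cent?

$4.61

A basic optimal solution has at most two foods positive. Try each food alone and each pair with both targets met exactly.
hummus only: max(308/31, 12/4) = 9.935 servings → $6.95.
broccoli only: max(308/84, 12/2) = 6 servings → $6.90.
hummus + broccoli with both tight: 1.431 servings and 3.139 servings → $4.61.
So the least-cost plan costs $4.61.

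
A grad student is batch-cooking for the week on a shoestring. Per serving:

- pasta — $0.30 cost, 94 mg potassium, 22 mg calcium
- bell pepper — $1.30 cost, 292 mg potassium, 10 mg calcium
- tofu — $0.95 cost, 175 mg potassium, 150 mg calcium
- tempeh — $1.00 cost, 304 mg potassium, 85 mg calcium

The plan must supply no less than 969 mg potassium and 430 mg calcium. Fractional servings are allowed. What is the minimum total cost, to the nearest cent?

$3.78

An LP optimum is at a vertex; with two nutrient constraints at most two foods are used. Check each candidate.
pasta only: max(969/94, 430/22) = 19.55 servings → $5.86.
bell pepper only: max(969/292, 430/10) = 43 servings → $55.90.
tofu only: max(969/175, 430/150) = 5.537 servings → $5.26.
tempeh only: max(969/304, 430/85) = 5.059 servings → $5.06.
pasta + bell pepper with both targets exact would need a negative amount; discard.
pasta + tofu with both tight: 6.839 servings and 1.864 servings → $3.82.
pasta + tempeh: the both-tight solution has a negative serving — not a feasible corner.
bell pepper + tofu with both tight: 1.667 servings and 2.756 servings → $4.78.
bell pepper + tempeh with both targets exact would need a negative amount; discard.
tofu + tempeh with both tight: 1.574 servings and 2.282 servings → $3.78.
The minimum over all feasible corners is $3.78.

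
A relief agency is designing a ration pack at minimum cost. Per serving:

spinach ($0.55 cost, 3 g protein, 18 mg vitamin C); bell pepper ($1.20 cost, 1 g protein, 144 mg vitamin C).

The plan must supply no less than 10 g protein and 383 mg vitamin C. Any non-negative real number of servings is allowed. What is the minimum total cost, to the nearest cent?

$4.21

For a min-cost LP with two ≥-constraints, a basic feasible solution has at most two positive variables.
spinach only: max(10/3, 383/18) = 21.28 servings → $11.70.
bell pepper only: max(10/1, 383/144) = 10 servings → $12.00.
spinach + bell pepper with both tight: 2.553 servings and 2.341 servings → $4.21.
Cheapest feasible corner: $4.21.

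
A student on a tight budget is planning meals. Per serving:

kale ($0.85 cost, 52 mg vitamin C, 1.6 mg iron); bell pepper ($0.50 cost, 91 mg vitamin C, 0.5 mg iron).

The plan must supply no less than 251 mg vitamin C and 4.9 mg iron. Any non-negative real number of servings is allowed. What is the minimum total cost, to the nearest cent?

$2.89

Compare the cost at each extreme point of the feasible region.
kale only: max(251/52, 4.9/1.6) = 4.827 servings → $4.10.
bell pepper only: max(251/91, 4.9/0.5) = 9.8 servings → $4.90.
kale + bell pepper with both tight: 2.679 servings and 1.227 servings → $2.89.
So the least-cost plan costs $2.89.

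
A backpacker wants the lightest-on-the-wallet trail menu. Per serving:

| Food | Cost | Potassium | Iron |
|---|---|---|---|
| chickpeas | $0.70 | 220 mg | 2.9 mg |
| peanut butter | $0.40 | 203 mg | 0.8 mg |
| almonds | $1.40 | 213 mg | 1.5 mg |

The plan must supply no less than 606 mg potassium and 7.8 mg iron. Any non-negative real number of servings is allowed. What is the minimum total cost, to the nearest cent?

$1.90

Compare the cost at each extreme point of the feasible region.
chickpeas only: max(606/220, 7.8/2.9) = 2.755 servings → $1.93.
peanut butter only: max(606/203, 7.8/0.8) = 9.75 servings → $3.90.
almonds only: max(606/213, 7.8/1.5) = 5.2 servings → $7.28.
chickpeas + peanut butter with both tight: 2.662 servings and 0.1003 servings → $1.90.
chickpeas + almonds with both tight: 2.615 servings and 0.1439 servings → $2.03.
peanut butter + almonds: intersection lies outside the first quadrant.
So the least-cost plan costs $1.90.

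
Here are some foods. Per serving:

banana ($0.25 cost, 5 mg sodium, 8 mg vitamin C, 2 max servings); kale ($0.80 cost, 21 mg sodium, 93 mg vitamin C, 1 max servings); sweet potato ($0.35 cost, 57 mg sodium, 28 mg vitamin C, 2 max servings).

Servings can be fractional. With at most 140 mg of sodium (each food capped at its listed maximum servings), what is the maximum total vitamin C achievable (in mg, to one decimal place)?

162.5 mg

Vitamin C per mg sodium: kale 4.429, banana 1.6, sweet potato 0.4912.
Take 1 serving of kale: uses 21 mg sodium, +93.0 mg vitamin C (running total 93.0 mg).
Take 2 servings of banana: uses 10 mg sodium, +16.0 mg vitamin C (running total 109.0 mg).
Take 1.912 servings of sweet potato: uses 109 mg sodium, +53.5 mg vitamin C (running total 162.5 mg).
Filling greedily by vitamin C-per-mg sodium is optimal for one linear limit, giving 162.5 mg.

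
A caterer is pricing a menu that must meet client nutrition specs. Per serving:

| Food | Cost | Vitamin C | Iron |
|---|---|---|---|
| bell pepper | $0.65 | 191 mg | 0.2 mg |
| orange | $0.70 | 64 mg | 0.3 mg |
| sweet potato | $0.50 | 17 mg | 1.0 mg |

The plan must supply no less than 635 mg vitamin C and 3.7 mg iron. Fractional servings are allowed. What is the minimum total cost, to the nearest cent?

$3.53

With two linear requirements the optimum uses one or two foods; enumerate the corners.
bell pepper only: max(635/191, 3.7/0.2) = 18.5 servings → $12.03.
orange only: max(635/64, 3.7/0.3) = 12.33 servings → $8.63.
sweet potato only: max(635/17, 3.7/1.0) = 37.35 servings → $18.68.
bell pepper + orange: intersection lies outside the first quadrant.
bell pepper + sweet potato with both tight: 3.05 servings and 3.09 servings → $3.53.
orange + sweet potato with both tight: 9.713 servings and 0.7861 servings → $7.19.
Cheapest feasible corner: $3.53.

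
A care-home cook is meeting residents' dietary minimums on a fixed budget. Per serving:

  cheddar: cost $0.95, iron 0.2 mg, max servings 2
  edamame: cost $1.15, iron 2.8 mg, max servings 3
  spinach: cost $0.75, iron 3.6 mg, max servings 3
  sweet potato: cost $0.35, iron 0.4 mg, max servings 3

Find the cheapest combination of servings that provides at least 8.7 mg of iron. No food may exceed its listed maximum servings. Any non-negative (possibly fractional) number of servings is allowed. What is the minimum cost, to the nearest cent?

$1.81

Cost per mg of iron: spinach $0.2083, edamame $0.4107, sweet potato $0.8750, cheddar $4.7500.
Take 2.417 servings of spinach: +8.7 mg iron for $1.81 (total $1.81, still need 0.0 mg).
Filling from the cheapest source first is optimal under one linear minimum: $1.81.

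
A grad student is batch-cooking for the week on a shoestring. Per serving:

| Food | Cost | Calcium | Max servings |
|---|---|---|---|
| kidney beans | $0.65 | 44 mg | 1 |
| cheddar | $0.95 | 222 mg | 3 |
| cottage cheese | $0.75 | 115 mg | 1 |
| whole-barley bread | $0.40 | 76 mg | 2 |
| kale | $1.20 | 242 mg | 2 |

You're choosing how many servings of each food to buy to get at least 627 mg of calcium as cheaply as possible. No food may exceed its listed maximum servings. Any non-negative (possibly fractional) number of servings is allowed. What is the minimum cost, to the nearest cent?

Cost per mg of calcium: cheddar $0.0043, kale $0.0050, whole-barley bread $0.0053, cottage cheese $0.0065, kidney beans $0.0148.
Take 2.824 servings of cheddar: +627.0 mg calcium for $2.68 (total $2.68, still need 0.0 mg).
Filling from the cheapest source first is optimal under one linear minimum: $2.68.

$2.68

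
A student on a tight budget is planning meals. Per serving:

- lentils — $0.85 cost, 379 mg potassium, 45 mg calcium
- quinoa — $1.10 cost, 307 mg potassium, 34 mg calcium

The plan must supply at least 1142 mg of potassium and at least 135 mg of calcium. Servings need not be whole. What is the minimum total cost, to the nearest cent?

For a min-cost LP with two ≥-constraints, a basic feasible solution has at most two positive variables.
lentils only: max(1142/379, 135/45) = 3.013 servings → $2.56.
quinoa only: max(1142/307, 135/34) = 3.971 servings → $4.37.
lentils + quinoa with both tight: 2.817 servings and 0.2422 servings → $2.66.
The minimum over all feasible corners is $2.56.

$2.56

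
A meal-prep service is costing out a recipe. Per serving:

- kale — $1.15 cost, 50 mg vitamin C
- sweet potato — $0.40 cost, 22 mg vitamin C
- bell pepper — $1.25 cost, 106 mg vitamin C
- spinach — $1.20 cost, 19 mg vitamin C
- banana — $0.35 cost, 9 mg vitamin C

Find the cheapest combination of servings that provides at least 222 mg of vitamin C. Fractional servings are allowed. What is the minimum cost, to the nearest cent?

Cost per mg of vitamin C: bell pepper $0.0118, sweet potato $0.0182, kale $0.0230, banana $0.0389, spinach $0.0632.
With no serving limits, use only bell pepper: 222 mg / 106 mg = 2.094 servings × $1.25 = $2.62.

$2.62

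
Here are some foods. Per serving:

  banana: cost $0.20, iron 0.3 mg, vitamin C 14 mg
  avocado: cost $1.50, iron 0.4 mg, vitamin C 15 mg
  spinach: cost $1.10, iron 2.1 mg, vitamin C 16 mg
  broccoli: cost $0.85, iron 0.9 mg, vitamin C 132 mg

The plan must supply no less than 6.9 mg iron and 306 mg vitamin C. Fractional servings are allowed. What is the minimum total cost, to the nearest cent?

banana only: max(6.9/0.3, 306/14) = 23 servings → $4.60.
avocado only: max(6.9/0.4, 306/15) = 20.4 servings → $30.60.
spinach only: max(6.9/2.1, 306/16) = 19.12 servings → $21.04.
broccoli only: max(6.9/0.9, 306/132) = 7.667 servings → $6.52.
banana + avocado with both tight: 17.18 servings and 4.364 servings → $9.98.
banana + spinach with both tight: 21.63 servings and 0.1951 servings → $4.54.
banana + broccoli with both targets exact would need a negative amount; discard.
avocado + spinach: the both-tight solution has a negative serving — not a feasible corner.
avocado + broccoli with both tight: 16.17 servings and 0.4809 servings → $24.66.
spinach + broccoli with both tight: 2.418 servings and 2.025 servings → $4.38.
Cheapest feasible corner: $4.38.

$4.38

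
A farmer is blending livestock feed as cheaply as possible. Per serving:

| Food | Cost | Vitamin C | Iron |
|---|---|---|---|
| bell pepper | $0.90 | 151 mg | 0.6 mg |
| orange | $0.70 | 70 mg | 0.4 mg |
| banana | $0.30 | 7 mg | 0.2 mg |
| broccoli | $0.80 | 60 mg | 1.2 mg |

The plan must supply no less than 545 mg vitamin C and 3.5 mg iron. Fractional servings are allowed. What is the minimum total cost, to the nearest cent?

$3.86

Check every corner: each single food scaled to meet both minima, and each pair solved so both constraints bind.
bell pepper only: max(545/151, 3.5/0.6) = 5.833 servings → $5.25.
orange only: max(545/70, 3.5/0.4) = 8.75 servings → $6.12.
banana only: max(545/7, 3.5/0.2) = 77.86 servings → $23.36.
broccoli only: max(545/60, 3.5/1.2) = 9.083 servings → $7.27.
bell pepper + orange: the both-tight solution has a negative serving — not a feasible corner.
bell pepper + banana with both tight: 3.25 servings and 7.75 servings → $5.25.
bell pepper + broccoli with both tight: 3.058 servings and 1.388 servings → $3.86.
orange + banana with both tight: 7.545 servings and 2.411 servings → $6.00.
orange + broccoli with both tight: 7.4 servings and 0.45 servings → $5.54.
banana + broccoli with both targets exact would need a negative amount; discard.
Cheapest feasible corner: $3.86.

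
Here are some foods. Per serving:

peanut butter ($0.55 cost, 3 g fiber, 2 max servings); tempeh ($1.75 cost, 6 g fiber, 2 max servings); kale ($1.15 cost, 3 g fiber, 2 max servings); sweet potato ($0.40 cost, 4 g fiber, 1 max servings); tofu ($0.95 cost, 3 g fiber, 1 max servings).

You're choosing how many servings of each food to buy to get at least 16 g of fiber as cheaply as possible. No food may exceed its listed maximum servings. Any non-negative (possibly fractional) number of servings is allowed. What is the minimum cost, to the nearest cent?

$3.25

Cost per g of fiber: sweet potato $0.1000, peanut butter $0.1833, tempeh $0.2917, tofu $0.3167, kale $0.3833.
Take 1 serving of sweet potato: +4.0 g fiber for $0.40 (total $0.40, still need 12.0 g).
Take 2 servings of peanut butter: +6.0 g fiber for $1.10 (total $1.50, still need 6.0 g).
Take 1 serving of tempeh: +6.0 g fiber for $1.75 (total $3.25, still need 0.0 g).
Greedy by cheapest-per-g is optimal for a single linear constraint, so the minimum cost is $3.25.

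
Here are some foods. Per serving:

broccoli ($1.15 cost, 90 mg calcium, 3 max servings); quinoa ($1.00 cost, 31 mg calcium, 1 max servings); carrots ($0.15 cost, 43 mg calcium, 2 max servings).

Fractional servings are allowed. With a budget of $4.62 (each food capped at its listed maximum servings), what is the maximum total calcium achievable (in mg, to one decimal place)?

Calcium per dollar: carrots 286.7, broccoli 78.26, quinoa 31.
Take 2 servings of carrots: spends $0.30, +86.0 mg calcium (running total 86.0 mg).
Take 3 servings of broccoli: spends $3.45, +270.0 mg calcium (running total 356.0 mg).
Take 0.87 servings of quinoa: spends $0.87, +27.0 mg calcium (running total 383.0 mg).
Filling greedily by calcium-per-dollar is optimal for one linear limit, giving 383.0 mg.

383.0 mg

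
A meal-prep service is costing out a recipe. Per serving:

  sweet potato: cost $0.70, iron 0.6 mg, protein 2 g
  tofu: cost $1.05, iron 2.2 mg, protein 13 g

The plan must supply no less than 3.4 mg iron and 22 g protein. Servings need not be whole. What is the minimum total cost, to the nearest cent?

Two binding constraints pin down two serving amounts, so the optimal mix uses at most two foods. The candidates are each food alone (scaled to the tighter of iron/protein) and each pair with both constraints tight.
sweet potato only: max(3.4/0.6, 22/2) = 11 servings → $7.70.
tofu only: max(3.4/2.2, 22/13) = 1.692 servings → $1.78.
sweet potato + tofu: the both-tight solution has a negative serving — not a feasible corner.
So the least-cost plan costs $1.78.

$1.78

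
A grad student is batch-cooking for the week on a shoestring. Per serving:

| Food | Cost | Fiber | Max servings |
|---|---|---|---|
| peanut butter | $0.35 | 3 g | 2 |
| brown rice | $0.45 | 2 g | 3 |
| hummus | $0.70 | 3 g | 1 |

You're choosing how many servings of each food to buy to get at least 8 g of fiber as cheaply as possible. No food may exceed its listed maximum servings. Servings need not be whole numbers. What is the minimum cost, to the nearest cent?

Cost per g of fiber: peanut butter $0.1167, brown rice $0.2250, hummus $0.2333.
Take 2 servings of peanut butter: +6.0 g fiber for $0.70 (total $0.70, still need 2.0 g).
Take 1 serving of brown rice: +2.0 g fiber for $0.45 (total $1.15, still need 0.0 g).
Filling from the cheapest source first is optimal under one linear minimum: $1.15.

$1.15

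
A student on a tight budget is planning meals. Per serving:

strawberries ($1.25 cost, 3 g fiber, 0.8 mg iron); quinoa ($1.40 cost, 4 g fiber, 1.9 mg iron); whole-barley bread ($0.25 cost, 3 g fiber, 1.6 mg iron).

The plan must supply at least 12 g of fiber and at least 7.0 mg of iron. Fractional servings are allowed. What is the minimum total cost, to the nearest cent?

An LP optimum is at a vertex; with two nutrient constraints at most two foods are used. Check each candidate.
strawberries only: max(12/3, 7.0/0.8) = 8.75 servings → $10.94.
quinoa only: max(12/4, 7.0/1.9) = 3.684 servings → $5.16.
whole-barley bread only: max(12/3, 7.0/1.6) = 4.375 servings → $1.09.
strawberries + quinoa: intersection lies outside the first quadrant.
strawberries + whole-barley bread with both targets exact would need a negative amount; discard.
quinoa + whole-barley bread: intersection lies outside the first quadrant.
Cheapest feasible corner: $1.09.

$1.09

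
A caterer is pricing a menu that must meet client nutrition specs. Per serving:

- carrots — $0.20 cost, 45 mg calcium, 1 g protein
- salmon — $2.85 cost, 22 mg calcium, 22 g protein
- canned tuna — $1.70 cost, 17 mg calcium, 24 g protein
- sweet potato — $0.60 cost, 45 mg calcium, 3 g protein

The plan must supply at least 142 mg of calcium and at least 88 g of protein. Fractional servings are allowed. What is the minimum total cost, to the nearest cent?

$6.47

Compare the cost at each extreme point of the feasible region.
carrots only: max(142/45, 88/1) = 88 servings → $17.60.
salmon only: max(142/22, 88/22) = 6.455 servings → $18.40.
canned tuna only: max(142/17, 88/24) = 8.353 servings → $14.20.
sweet potato only: max(142/45, 88/3) = 29.33 servings → $17.60.
carrots + salmon with both tight: 1.227 servings and 3.944 servings → $11.49.
carrots + canned tuna with both tight: 1.799 servings and 3.592 servings → $6.47.
carrots + sweet potato: the both-tight solution has a negative serving — not a feasible corner.
salmon + canned tuna with both targets exact would need a negative amount; discard.
salmon + sweet potato with both tight: 3.825 servings and 1.286 servings → $11.67.
canned tuna + sweet potato with both tight: 3.434 servings and 1.858 servings → $6.95.
So the least-cost plan costs $6.47.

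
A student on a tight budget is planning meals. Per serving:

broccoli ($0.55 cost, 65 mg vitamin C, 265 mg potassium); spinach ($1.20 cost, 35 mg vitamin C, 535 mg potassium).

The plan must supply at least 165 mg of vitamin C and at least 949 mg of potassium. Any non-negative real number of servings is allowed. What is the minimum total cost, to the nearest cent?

Minimising a linear cost over {vitamin C ≥ 165, potassium ≥ 949, servings ≥ 0} — the optimum is at a vertex, using one or two foods.
broccoli only: max(165/65, 949/265) = 3.581 servings → $1.97.
spinach only: max(165/35, 949/535) = 4.714 servings → $5.66.
broccoli + spinach with both tight: 2.159 servings and 0.7043 servings → $2.03.
Cheapest feasible corner: $1.97.

$1.97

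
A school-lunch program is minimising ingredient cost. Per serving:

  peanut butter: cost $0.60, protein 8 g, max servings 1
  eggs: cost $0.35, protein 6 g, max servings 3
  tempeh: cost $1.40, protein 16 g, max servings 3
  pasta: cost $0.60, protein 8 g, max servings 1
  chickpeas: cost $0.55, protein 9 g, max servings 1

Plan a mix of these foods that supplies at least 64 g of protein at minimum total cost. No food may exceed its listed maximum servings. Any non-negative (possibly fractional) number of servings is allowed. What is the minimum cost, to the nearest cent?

Cost per g of protein: eggs $0.0583, chickpeas $0.0611, peanut butter $0.0750, pasta $0.0750, tempeh $0.0875.
Take 3 servings of eggs: +18.0 g protein for $1.05 (total $1.05, still need 46.0 g).
Take 1 serving of chickpeas: +9.0 g protein for $0.55 (total $1.60, still need 37.0 g).
Take 1 serving of peanut butter: +8.0 g protein for $0.60 (total $2.20, still need 29.0 g).
Take 1 serving of pasta: +8.0 g protein for $0.60 (total $2.80, still need 21.0 g).
Take 1.312 servings of tempeh: +21.0 g protein for $1.84 (total $4.64, still need 0.0 g).
Filling from the cheapest source first is optimal under one linear minimum: $4.64.

$4.64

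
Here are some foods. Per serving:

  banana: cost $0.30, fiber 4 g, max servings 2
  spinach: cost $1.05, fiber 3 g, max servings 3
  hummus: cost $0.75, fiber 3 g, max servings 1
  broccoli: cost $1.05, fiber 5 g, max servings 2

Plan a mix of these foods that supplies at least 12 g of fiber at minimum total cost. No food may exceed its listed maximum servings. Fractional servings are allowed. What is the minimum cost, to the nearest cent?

Cost per g of fiber: banana $0.0750, broccoli $0.2100, hummus $0.2500, spinach $0.3500.
Take 2 servings of banana: +8.0 g fiber for $0.60 (total $0.60, still need 4.0 g).
Take 0.8 servings of broccoli: +4.0 g fiber for $0.84 (total $1.44, still need 0.0 g).
Filling from the cheapest source first is optimal under one linear minimum: $1.44.

$1.44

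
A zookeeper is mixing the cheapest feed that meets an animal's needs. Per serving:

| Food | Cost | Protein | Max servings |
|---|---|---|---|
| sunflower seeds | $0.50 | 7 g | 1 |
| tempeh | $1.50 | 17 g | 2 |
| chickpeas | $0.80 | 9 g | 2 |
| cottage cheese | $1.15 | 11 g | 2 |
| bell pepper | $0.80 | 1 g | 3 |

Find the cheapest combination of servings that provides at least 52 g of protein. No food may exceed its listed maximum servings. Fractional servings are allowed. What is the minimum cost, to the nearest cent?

Cost per g of protein: sunflower seeds $0.0714, tempeh $0.0882, chickpeas $0.0889, cottage cheese $0.1045, bell pepper $0.8000.
Take 1 serving of sunflower seeds: +7.0 g protein for $0.50 (total $0.50, still need 45.0 g).
Take 2 servings of tempeh: +34.0 g protein for $3.00 (total $3.50, still need 11.0 g).
Take 1.222 servings of chickpeas: +11.0 g protein for $0.98 (total $4.48, still need 0.0 g).
Filling from the cheapest source first is optimal under one linear minimum: $4.48.

$4.48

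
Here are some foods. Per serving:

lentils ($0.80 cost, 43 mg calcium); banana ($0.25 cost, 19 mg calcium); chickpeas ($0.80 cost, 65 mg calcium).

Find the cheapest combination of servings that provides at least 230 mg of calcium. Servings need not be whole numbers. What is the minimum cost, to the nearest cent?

$2.83

Cost per mg of calcium: chickpeas $0.0123, banana $0.0132, lentils $0.0186.
With no serving limits, use only chickpeas: 230 mg / 65 mg = 3.538 servings × $0.80 = $2.83.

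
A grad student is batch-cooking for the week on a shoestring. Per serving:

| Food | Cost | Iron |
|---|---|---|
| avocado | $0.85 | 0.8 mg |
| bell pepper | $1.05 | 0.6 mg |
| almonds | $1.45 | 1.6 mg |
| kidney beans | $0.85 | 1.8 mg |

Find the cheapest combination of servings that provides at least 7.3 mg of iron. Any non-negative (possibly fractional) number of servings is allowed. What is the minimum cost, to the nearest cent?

$3.45

Cost per mg of iron: kidney beans $0.4722, almonds $0.9062, avocado $1.0625, bell pepper $1.7500.
With no serving limits, use only kidney beans: 7.3 mg / 1.8 mg = 4.056 servings × $0.85 = $3.45.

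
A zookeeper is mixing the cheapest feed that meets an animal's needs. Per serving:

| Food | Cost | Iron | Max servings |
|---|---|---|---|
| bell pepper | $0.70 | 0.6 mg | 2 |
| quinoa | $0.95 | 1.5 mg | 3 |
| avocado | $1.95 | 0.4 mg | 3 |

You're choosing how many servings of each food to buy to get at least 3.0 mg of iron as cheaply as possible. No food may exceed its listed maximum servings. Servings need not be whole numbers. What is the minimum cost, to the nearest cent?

$1.90

Cost per mg of iron: quinoa $0.6333, bell pepper $1.1667, avocado $4.8750.
Take 2 servings of quinoa: +3.0 mg iron for $1.90 (total $1.90, still need 0.0 mg).
Filling from the cheapest source first is optimal under one linear minimum: $1.90.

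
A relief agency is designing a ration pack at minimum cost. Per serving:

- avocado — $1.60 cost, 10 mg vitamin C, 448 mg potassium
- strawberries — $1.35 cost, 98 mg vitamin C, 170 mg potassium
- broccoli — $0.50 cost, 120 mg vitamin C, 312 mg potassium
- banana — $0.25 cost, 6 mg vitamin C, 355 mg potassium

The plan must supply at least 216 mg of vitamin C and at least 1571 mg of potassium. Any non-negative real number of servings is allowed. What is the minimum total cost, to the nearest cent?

An LP optimum is at a vertex; with two nutrient constraints at most two foods are used. Check each candidate.
avocado only: max(216/10, 1571/448) = 21.6 servings → $34.56.
strawberries only: max(216/98, 1571/170) = 9.241 servings → $12.48.
broccoli only: max(216/120, 1571/312) = 5.035 servings → $2.52.
banana only: max(216/6, 1571/355) = 36 servings → $9.00.
avocado + strawberries with both tight: 2.778 servings and 1.921 servings → $7.04.
avocado + broccoli with both tight: 2.392 servings and 1.601 servings → $4.63.
avocado + banana: intersection lies outside the first quadrant.
strawberries + broccoli: intersection lies outside the first quadrant.
strawberries + banana with both tight: 1.992 servings and 3.472 servings → $3.56.
broccoli + banana with both tight: 1.651 servings and 2.974 servings → $1.57.
The minimum over all feasible corners is $1.57.

$1.57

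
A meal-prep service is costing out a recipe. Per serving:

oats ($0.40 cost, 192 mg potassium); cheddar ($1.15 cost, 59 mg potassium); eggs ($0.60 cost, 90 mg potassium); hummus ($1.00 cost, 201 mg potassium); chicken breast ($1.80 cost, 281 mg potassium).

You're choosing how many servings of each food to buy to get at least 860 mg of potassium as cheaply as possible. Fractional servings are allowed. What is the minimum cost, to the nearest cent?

$1.79

Cost per mg of potassium: oats $0.0021, hummus $0.0050, chicken breast $0.0064, eggs $0.0067, cheddar $0.0195.
With no serving limits, use only oats: 860 mg / 192 mg = 4.479 servings × $0.40 = $1.79.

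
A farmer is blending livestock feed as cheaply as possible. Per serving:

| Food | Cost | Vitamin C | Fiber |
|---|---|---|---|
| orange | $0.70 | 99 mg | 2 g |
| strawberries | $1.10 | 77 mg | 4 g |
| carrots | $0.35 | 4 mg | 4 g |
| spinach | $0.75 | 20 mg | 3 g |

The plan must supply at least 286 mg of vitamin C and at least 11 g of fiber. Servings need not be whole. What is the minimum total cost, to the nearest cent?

Two binding constraints pin down two serving amounts, so the optimal mix uses at most two foods. The candidates are each food alone (scaled to the tighter of vitamin C/fiber) and each pair with both constraints tight.
orange only: max(286/99, 11/2) = 5.5 servings → $3.85.
strawberries only: max(286/77, 11/4) = 3.714 servings → $4.09.
carrots only: max(286/4, 11/4) = 71.5 servings → $25.02.
spinach only: max(286/20, 11/3) = 14.3 servings → $10.72.
orange + strawberries with both tight: 1.227 servings and 2.136 servings → $3.21.
orange + carrots with both tight: 2.835 servings and 1.332 servings → $2.45.
orange + spinach with both tight: 2.482 servings and 2.012 servings → $3.25.
strawberries + carrots: the both-tight solution has a negative serving — not a feasible corner.
strawberries + spinach with both targets exact would need a negative amount; discard.
carrots + spinach: intersection lies outside the first quadrant.
Cheapest feasible corner: $2.45.

$2.45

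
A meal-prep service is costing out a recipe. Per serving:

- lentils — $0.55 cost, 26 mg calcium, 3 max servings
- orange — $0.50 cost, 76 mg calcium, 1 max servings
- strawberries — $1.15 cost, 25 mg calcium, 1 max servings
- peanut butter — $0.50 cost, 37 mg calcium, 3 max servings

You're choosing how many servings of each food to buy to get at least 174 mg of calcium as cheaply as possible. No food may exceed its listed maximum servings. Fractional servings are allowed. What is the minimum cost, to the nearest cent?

$1.82

Cost per mg of calcium: orange $0.0066, peanut butter $0.0135, lentils $0.0212, strawberries $0.0460.
Take 1 serving of orange: +76.0 mg calcium for $0.50 (total $0.50, still need 98.0 mg).
Take 2.649 servings of peanut butter: +98.0 mg calcium for $1.32 (total $1.82, still need 0.0 mg).
Greedy by cheapest-per-mg is optimal for a single linear constraint, so the minimum cost is $1.82.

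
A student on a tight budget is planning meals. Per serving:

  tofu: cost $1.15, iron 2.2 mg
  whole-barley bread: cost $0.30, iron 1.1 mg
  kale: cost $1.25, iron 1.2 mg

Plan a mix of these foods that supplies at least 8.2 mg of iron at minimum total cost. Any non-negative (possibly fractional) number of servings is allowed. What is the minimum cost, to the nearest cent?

$2.24

Cost per mg of iron: whole-barley bread $0.2727, tofu $0.5227, kale $1.0417.
With no serving limits, use only whole-barley bread: 8.2 mg / 1.1 mg = 7.455 servings × $0.30 = $2.24.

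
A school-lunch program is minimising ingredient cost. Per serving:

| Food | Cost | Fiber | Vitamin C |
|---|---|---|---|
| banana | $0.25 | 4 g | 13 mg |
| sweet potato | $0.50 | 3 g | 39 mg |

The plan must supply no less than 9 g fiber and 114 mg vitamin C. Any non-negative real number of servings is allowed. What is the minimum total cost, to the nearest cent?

$1.47

Two binding constraints pin down two serving amounts, so the optimal mix uses at most two foods. The candidates are each food alone (scaled to the tighter of fiber/vitamin C) and each pair with both constraints tight.
banana only: max(9/4, 114/13) = 8.769 servings → $2.19.
sweet potato only: max(9/3, 114/39) = 3 servings → $1.50.
banana + sweet potato with both tight: 0.07692 servings and 2.897 servings → $1.47.
Cheapest feasible corner: $1.47.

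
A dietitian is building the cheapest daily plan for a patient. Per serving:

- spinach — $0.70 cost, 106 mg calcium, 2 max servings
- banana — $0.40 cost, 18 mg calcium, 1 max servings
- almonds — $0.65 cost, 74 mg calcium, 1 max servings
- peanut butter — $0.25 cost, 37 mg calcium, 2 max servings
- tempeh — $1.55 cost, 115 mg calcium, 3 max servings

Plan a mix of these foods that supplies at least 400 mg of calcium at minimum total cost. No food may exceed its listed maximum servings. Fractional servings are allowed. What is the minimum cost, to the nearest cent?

Cost per mg of calcium: spinach $0.0066, peanut butter $0.0068, almonds $0.0088, tempeh $0.0135, banana $0.0222.
Take 2 servings of spinach: +212.0 mg calcium for $1.40 (total $1.40, still need 188.0 mg).
Take 2 servings of peanut butter: +74.0 mg calcium for $0.50 (total $1.90, still need 114.0 mg).
Take 1 serving of almonds: +74.0 mg calcium for $0.65 (total $2.55, still need 40.0 mg).
Take 0.3478 servings of tempeh: +40.0 mg calcium for $0.54 (total $3.09, still need 0.0 mg).
Filling from the cheapest source first is optimal under one linear minimum: $3.09.

$3.09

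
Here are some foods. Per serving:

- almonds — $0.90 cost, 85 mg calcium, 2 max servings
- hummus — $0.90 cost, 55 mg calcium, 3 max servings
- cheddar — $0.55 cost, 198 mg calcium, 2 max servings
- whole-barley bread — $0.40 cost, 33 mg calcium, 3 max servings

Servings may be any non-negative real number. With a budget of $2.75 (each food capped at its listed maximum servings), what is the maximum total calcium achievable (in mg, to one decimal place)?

551.8 mg

Calcium per dollar: cheddar 360, almonds 94.44, whole-barley bread 82.5, hummus 61.11.
Take 2 servings of cheddar: spends $1.10, +396.0 mg calcium (running total 396.0 mg).
Take 1.833 servings of almonds: spends $1.65, +155.8 mg calcium (running total 551.8 mg).
Filling greedily by calcium-per-dollar is optimal for one linear limit, giving 551.8 mg.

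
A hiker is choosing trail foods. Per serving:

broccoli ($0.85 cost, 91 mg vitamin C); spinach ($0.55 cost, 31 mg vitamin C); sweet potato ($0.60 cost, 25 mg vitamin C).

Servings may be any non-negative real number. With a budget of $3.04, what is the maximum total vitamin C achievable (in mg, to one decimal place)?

Vitamin C per dollar: broccoli 107.1, spinach 56.36, sweet potato 41.67.
With no serving limits, spend the whole cost allowance on broccoli: $3.04 / $0.85 × 91 mg = 325.5 mg.

325.5 mg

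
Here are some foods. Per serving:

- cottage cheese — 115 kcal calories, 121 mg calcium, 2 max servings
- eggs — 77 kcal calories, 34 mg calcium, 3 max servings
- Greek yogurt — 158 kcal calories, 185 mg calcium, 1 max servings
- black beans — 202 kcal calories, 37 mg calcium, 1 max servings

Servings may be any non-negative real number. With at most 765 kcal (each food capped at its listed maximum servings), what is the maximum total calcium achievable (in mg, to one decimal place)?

Calcium per kcal: Greek yogurt 1.171, cottage cheese 1.052, eggs 0.4416, black beans 0.1832.
Take 1 serving of Greek yogurt: uses 158 kcal, +185.0 mg calcium (running total 185.0 mg).
Take 2 servings of cottage cheese: uses 230 kcal, +242.0 mg calcium (running total 427.0 mg).
Take 3 servings of eggs: uses 231 kcal, +102.0 mg calcium (running total 529.0 mg).
Take 0.7228 servings of black beans: uses 146 kcal, +26.7 mg calcium (running total 555.7 mg).
Greedy by best ratio exhausts the calories allowance optimally: 555.7 mg.

555.7 mg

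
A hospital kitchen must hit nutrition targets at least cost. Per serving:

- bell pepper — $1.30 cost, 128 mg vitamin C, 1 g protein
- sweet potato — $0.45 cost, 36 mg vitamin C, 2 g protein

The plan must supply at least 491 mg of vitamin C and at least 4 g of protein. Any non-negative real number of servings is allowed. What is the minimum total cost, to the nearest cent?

A basic optimal solution has at most two foods positive. Try each food alone and each pair with both targets met exactly.
bell pepper only: max(491/128, 4/1) = 4 servings → $5.20.
sweet potato only: max(491/36, 4/2) = 13.64 servings → $6.14.
bell pepper + sweet potato with both tight: 3.809 servings and 0.09545 servings → $4.99.
The minimum over all feasible corners is $4.99.

$4.99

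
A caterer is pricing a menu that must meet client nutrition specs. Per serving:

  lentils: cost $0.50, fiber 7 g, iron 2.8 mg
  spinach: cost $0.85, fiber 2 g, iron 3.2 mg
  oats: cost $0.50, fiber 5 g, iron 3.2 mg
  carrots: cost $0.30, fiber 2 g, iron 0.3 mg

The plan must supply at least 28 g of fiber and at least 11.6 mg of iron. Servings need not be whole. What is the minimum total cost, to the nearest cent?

At the optimum either one food covers both requirements or two foods hit both targets exactly; no other combination can be cheaper.
lentils only: max(28/7, 11.6/2.8) = 4.143 servings → $2.07.
spinach only: max(28/2, 11.6/3.2) = 14 servings → $11.90.
oats only: max(28/5, 11.6/3.2) = 5.6 servings → $2.80.
carrots only: max(28/2, 11.6/0.3) = 38.67 servings → $11.60.
lentils + spinach with both tight: 3.952 servings and 0.1667 servings → $2.12.
lentils + oats with both tight: 3.762 servings and 0.3333 servings → $2.05.
lentils + carrots with both targets exact would need a negative amount; discard.
spinach + oats with both targets exact would need a negative amount; discard.
spinach + carrots with both tight: 2.552 servings and 11.45 servings → $5.60.
oats + carrots with both tight: 3.02 servings and 6.449 servings → $3.44.
The minimum over all feasible corners is $2.05.

$2.05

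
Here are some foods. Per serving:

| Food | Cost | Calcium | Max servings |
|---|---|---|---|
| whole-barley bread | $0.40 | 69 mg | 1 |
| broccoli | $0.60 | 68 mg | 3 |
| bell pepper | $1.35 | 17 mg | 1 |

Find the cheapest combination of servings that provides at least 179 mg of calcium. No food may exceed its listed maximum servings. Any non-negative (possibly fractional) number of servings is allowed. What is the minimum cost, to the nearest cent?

Cost per mg of calcium: whole-barley bread $0.0058, broccoli $0.0088, bell pepper $0.0794.
Take 1 serving of whole-barley bread: +69.0 mg calcium for $0.40 (total $0.40, still need 110.0 mg).
Take 1.618 servings of broccoli: +110.0 mg calcium for $0.97 (total $1.37, still need 0.0 mg).
Greedy by cheapest-per-mg is optimal for a single linear constraint, so the minimum cost is $1.37.

$1.37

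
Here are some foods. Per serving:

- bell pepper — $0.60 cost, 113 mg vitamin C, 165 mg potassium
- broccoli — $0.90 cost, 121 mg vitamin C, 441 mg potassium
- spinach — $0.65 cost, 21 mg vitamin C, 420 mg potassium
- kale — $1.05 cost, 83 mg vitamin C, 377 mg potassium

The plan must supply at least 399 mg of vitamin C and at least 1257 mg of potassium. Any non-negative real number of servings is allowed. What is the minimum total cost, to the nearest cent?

At the optimum either one food covers both requirements or two foods hit both targets exactly; no other combination can be cheaper.
bell pepper only: max(399/113, 1257/165) = 7.618 servings → $4.57.
broccoli only: max(399/121, 1257/441) = 3.298 servings → $2.97.
spinach only: max(399/21, 1257/420) = 19 servings → $12.35.
kale only: max(399/83, 1257/377) = 4.807 servings → $5.05.
bell pepper + broccoli with both tight: 0.7989 servings and 2.551 servings → $2.78.
bell pepper + spinach with both tight: 3.209 servings and 1.732 servings → $3.05.
bell pepper + kale with both tight: 1.595 servings and 2.636 servings → $3.72.
broccoli + spinach: intersection lies outside the first quadrant.
broccoli + kale with both targets exact would need a negative amount; discard.
spinach + kale with both targets exact would need a negative amount; discard.
The minimum over all feasible corners is $2.78.

$2.78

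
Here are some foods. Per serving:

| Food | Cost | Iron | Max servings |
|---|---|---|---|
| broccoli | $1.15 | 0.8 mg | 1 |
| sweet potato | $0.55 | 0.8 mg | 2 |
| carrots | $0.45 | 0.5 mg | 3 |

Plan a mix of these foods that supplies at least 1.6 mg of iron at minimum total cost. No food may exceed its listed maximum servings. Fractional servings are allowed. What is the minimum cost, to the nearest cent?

Cost per mg of iron: sweet potato $0.6875, carrots $0.9000, broccoli $1.4375.
Take 2 servings of sweet potato: +1.6 mg iron for $1.10 (total $1.10, still need 0.0 mg).
Filling from the cheapest source first is optimal under one linear minimum: $1.10.

$1.10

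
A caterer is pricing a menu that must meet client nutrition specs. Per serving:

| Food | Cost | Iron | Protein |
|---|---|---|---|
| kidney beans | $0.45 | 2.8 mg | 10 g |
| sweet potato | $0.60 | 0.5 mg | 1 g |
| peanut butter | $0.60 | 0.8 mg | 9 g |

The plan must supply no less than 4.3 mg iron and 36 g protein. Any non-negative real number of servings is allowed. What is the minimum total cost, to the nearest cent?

$1.62

kidney beans only: max(4.3/2.8, 36/10) = 3.6 servings → $1.62.
sweet potato only: max(4.3/0.5, 36/1) = 36 servings → $21.60.
peanut butter only: max(4.3/0.8, 36/9) = 5.375 servings → $3.23.
kidney beans + sweet potato: the both-tight solution has a negative serving — not a feasible corner.
kidney beans + peanut butter with both tight: 0.5756 servings and 3.36 servings → $2.28.
sweet potato + peanut butter with both tight: 2.676 servings and 3.703 servings → $3.83.
The minimum over all feasible corners is $1.62.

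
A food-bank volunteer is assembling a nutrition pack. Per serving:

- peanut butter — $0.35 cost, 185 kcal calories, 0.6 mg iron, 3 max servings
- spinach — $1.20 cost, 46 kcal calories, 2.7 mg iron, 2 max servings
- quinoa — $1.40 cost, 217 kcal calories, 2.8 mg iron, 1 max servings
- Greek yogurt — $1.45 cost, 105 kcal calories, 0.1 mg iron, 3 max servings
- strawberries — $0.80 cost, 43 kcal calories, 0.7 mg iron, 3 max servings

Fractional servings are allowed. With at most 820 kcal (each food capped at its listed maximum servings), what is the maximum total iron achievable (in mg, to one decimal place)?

11.5 mg

Iron per kcal: spinach 0.0587, strawberries 0.01628, quinoa 0.0129, peanut butter 0.003243, Greek yogurt 0.0009524.
Take 2 servings of spinach: uses 92 kcal, +5.4 mg iron (running total 5.4 mg).
Take 3 servings of strawberries: uses 129 kcal, +2.1 mg iron (running total 7.5 mg).
Take 1 serving of quinoa: uses 217 kcal, +2.8 mg iron (running total 10.3 mg).
Take 2.065 servings of peanut butter: uses 382 kcal, +1.2 mg iron (running total 11.5 mg).
Greedy by best ratio exhausts the calories allowance optimally: 11.5 mg.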